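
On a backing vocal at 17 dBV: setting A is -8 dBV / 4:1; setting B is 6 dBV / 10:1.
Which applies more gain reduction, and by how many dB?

A, by 8.85 dB

A: overshoot 25 dB → output overshoot 6.25 dB → GR 18.75 dB.
B: overshoot 11 dB → output overshoot 1.1 dB → GR 9.9 dB.
A applies 8.85 dB more gain reduction.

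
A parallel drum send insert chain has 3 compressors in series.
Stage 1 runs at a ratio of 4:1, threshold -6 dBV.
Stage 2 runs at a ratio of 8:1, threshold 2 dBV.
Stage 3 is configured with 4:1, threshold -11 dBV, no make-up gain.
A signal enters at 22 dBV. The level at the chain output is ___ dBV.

-8 dBV

Stage 1: 28 dB above -6 dBV, reduced 4:1 to 7 dB above → 1 dBV.
Stage 2: 1 dBV is at or below the 2 dBV threshold — no compression; output 1 dBV.
Stage 3: 1 dBV is 12 dB over -11 dBV; at 4:1 that becomes 3 dB over, giving -8 dBV.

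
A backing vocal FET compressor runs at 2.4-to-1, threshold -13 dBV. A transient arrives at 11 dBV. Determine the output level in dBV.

-3 dBV

11 dBV sits 24 dB over threshold.
The 24 dB excess becomes 10 dB after 2.4:1 reduction.
Output = -13 + 10 = -3 dBV.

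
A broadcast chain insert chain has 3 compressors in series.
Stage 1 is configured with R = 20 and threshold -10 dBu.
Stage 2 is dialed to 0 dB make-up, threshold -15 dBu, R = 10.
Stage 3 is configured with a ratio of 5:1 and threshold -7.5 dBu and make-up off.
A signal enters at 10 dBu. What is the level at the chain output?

Stage 1: 20 dB above -10 dBu, reduced 20:1 to 1 dB above → -9 dBu.
Stage 2: 6 dB above -15 dBu, reduced 10:1 to 0.6 dB above → -14.4 dBu.
Stage 3: -14.4 dBu ≤ -7.5 dBu, so stage 3 doesn't engage; output -14.4 dBu.

-14.4 dBu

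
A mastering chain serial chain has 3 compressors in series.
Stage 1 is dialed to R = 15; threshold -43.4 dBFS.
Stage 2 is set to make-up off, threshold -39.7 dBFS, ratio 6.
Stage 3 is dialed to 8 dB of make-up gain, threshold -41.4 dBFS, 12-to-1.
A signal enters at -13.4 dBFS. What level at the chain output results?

-33.4 dBFS

Stage 1: 30 dB above -43.4 dBFS, reduced 15:1 to 2 dB above → -41.4 dBFS.
Stage 2: -41.4 dBFS is at or below the -39.7 dBFS threshold — no compression; output -41.4 dBFS.
Stage 3: -41.4 dBFS is at or below the -41.4 dBFS threshold — no compression; make-up brings it to -33.4 dBFS.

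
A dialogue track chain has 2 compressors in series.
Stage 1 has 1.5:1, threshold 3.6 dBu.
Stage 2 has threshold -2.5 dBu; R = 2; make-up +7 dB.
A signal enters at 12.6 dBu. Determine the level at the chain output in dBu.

Stage 1: overshoot 9 dB → 9/1.5 = 6 dB → 9.6 dBu.
Stage 2: 9.6 dBu is 12.1 dB over -2.5 dBu; at 2:1 that becomes 6.05 dB over, giving 3.55 dBu; +7 dB make-up → 10.55 dBu.

10.55 dBu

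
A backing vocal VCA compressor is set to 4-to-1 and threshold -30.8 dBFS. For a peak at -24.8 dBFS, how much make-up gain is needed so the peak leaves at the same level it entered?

4.5 dB

Without make-up, output = threshold + overshoot/4 = -30.8 + 1.5 = -29.3 dBFS.
Gap to target: 4.5 dB.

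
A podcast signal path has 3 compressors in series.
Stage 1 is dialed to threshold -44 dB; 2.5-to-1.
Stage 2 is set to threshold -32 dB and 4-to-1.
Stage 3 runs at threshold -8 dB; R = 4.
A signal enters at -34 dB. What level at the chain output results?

Stage 1: overshoot 10 dB → 10/2.5 = 4 dB → -40 dB.
Stage 2: below threshold (-40 ≤ -32); passes unchanged; output -40 dB.
Stage 3: -40 dB ≤ -8 dB, so stage 3 doesn't engage; output -40 dB.

-40 dB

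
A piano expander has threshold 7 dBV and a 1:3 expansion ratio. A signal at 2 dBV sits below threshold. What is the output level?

The input is 5 dB below the 7 dBV threshold.
A 1:3 expander multiplies undershoot by 3: 5 × 3 = 15 dB below threshold.
Output = 7 − 15 = -8 dBV.

-8 dBV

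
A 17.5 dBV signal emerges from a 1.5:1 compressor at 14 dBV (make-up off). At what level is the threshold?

Let T be the threshold. Output overshoot = (input overshoot)/R, so 14 − T = (17.5 − T)/1.5.
1.5·(14 − T) = 17.5 − T → 0.5·T = 21 − 17.5 = 3.5.
T = 3.5/0.5 = 7 dBV.

7 dBV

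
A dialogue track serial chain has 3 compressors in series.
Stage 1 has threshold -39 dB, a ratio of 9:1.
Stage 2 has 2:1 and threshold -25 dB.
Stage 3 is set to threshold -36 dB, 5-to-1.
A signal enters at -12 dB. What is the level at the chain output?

-36 dB

Stage 1: 27 dB above -39 dB, reduced 9:1 to 3 dB above → -36 dB.
Stage 2: below threshold (-36 ≤ -25); passes unchanged; output -36 dB.
Stage 3: below threshold (-36 ≤ -36); passes unchanged; output -36 dB.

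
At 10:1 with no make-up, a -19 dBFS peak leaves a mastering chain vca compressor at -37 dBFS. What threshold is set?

Gain reduction = -19 − (-37) = 18 dB; output overshoot = GR / (R − 1) = 18 / 9 = 2 dB.
Threshold = output − output overshoot = -37 − 2 = -39 dBFS.

-39 dBFS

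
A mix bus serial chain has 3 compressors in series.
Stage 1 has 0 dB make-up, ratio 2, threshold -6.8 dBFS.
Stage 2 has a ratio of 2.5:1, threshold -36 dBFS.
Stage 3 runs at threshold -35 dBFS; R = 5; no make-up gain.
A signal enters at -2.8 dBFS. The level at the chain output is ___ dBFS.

Stage 1: 4 dB above -6.8 dBFS, reduced 2:1 to 2 dB above → -4.8 dBFS.
Stage 2: 31.2 dB above -36 dBFS, reduced 2.5:1 to 12.48 dB above → -23.52 dBFS.
Stage 3: overshoot 11.48 dB → 11.48/5 = 2.296 dB → -32.704 dBFS.

-32.704 dBFS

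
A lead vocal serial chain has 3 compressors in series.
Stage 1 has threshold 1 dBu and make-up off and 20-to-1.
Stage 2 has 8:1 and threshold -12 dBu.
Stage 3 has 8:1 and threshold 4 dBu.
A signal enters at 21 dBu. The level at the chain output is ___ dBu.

-10.25 dBu

Stage 1: overshoot 20 dB → 20/20 = 1 dB → 2 dBu.
Stage 2: 14 dB above -12 dBu, reduced 8:1 to 1.75 dB above → -10.25 dBu.
Stage 3: -10.25 dBu is at or below the 4 dBu threshold — no compression; output -10.25 dBu.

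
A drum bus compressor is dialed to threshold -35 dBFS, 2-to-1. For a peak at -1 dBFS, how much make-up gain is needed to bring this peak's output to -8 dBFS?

10 dB

Overshoot 34 dB → 34/2 = 17 dB after compression, so the compressed level is -35 + 17 = -18 dBFS.
Make-up = target − compressed = -8 − (-18) = 10 dB.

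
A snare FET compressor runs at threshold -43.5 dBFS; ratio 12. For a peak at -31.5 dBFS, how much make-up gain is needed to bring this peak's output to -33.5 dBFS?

9 dB

The peak compresses to -43.5 + 12/12 = -42.5 dBFS.
To reach -33.5 dBFS requires -33.5 − (-42.5) = 9 dB of make-up.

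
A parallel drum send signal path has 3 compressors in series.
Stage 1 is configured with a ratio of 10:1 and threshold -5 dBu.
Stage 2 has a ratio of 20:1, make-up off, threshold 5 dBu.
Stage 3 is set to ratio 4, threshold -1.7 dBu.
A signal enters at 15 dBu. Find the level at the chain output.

-3 dBu

Stage 1: 15 dBu is 20 dB over -5 dBu; at 10:1 that becomes 2 dB over, giving -3 dBu.
Stage 2: below threshold (-3 ≤ 5); passes unchanged; output -3 dBu.
Stage 3: below threshold (-3 ≤ -1.7); passes unchanged; output -3 dBu.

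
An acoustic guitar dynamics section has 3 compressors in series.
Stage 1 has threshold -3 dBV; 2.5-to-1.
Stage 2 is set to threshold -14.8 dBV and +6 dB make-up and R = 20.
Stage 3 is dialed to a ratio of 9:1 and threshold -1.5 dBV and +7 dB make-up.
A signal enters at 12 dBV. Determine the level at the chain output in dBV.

Stage 1: 15 dB above -3 dBV, reduced 2.5:1 to 6 dB above → 3 dBV.
Stage 2: 17.8 dB above -14.8 dBV, reduced 20:1 to 0.89 dB above → -13.91 dBV; +6 dB make-up → -7.91 dBV.
Stage 3: below threshold (-7.91 ≤ -1.5); passes unchanged; make-up brings it to -0.91 dBV.

-0.91 dBV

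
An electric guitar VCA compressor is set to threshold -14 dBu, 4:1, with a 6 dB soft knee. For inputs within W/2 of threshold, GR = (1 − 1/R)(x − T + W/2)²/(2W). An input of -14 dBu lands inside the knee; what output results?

x − T + W/2 = -14 − (-14) + 3 = 3.
GR = (1 − 1/4) × 3² / 12 = 0.75 × 9 / 12 = 0.5625 dB.
Output = -14 − 0.5625 = -14.5625 dBu.

-14.5625 dBu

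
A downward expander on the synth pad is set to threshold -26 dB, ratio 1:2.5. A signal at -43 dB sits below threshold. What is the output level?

Undershoot = (-26) − (-43) = 17 dB.
At 1:2.5, that expands to 42.5 dB under threshold.
Output = -26 − 42.5 = -68.5 dB.

-68.5 dB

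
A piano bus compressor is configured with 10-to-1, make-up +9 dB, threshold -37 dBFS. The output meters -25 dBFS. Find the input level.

Before make-up, the level was -25 − 9 = -34 dBFS.
Post-compression overshoot = -34 − (-37) = 3 dB.
Input overshoot = R × output overshoot = 30 dB → input = -37 + 30 = -7 dBFS.

-7 dBFS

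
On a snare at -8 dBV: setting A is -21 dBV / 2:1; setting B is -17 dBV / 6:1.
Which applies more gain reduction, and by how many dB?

A: 13 dB over, compressed to 6.5 dB over, so 6.5 dB of GR.
B: 9 dB over, compressed to 1.5 dB over, so 7.5 dB of GR.
B applies 1 dB more gain reduction.

B, by 1 dB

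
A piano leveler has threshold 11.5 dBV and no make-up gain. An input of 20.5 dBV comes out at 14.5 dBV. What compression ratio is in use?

Input overshoot = 20.5 − 11.5 = 9 dB; output overshoot = 14.5 − 11.5 = 3 dB.
Ratio = 9 / 3 = 3.

3:1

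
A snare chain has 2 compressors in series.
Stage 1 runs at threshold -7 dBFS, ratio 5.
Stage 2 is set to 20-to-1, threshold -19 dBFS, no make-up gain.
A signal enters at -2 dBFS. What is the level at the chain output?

-18.35 dBFS

Stage 1: -2 dBFS is 5 dB over -7 dBFS; at 5:1 that becomes 1 dB over, giving -6 dBFS.
Stage 2: -6 dBFS is 13 dB over -19 dBFS; at 20:1 that becomes 0.65 dB over, giving -18.35 dBFS.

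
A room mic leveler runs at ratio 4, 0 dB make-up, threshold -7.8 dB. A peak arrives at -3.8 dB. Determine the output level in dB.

-6.8 dB

The input is 4 dB above the -7.8 dB threshold.
At 4:1 the overshoot is divided by 4, leaving 1 dB above threshold.
So the level is -7.8 + 1 = -6.8 dB.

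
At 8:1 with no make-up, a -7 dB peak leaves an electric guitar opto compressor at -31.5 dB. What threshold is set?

-35 dB

Let T be the threshold. Output overshoot = (input overshoot)/R, so -31.5 − T = (-7 − T)/8.
8·(-31.5 − T) = -7 − T → 7·T = -252 − (-7) = -245.
T = -245/7 = -35 dB.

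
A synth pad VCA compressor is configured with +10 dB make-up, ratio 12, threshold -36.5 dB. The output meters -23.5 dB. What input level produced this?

-0.5 dB

Stripping the +10 dB make-up gives -33.5 dB at the gain stage.
The compressed level sits -33.5 − (-36.5) = 3 dB over threshold.
Undo the ratio: input overshoot = 3 × 12 = 36 dB, giving input = -0.5 dB.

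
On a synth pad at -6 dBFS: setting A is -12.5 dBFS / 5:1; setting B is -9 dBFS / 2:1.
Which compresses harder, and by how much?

A, by 3.7 dB

A: overshoot 6.5 dB → output overshoot 1.3 dB → GR 5.2 dB.
B: overshoot 3 dB → output overshoot 1.5 dB → GR 1.5 dB.
Difference: 3.7 dB in favour of A.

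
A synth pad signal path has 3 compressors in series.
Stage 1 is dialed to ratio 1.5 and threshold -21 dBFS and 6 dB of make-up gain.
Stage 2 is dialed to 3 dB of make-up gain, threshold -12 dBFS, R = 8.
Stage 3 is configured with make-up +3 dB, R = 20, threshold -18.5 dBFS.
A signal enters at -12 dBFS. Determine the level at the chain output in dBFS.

-15.00625 dBFS

Stage 1: -12 dBFS is 9 dB over -21 dBFS; at 1.5:1 that becomes 6 dB over, giving -15 dBFS; +6 dB make-up → -9 dBFS.
Stage 2: -9 dBFS is 3 dB over -12 dBFS; at 8:1 that becomes 0.375 dB over, giving -11.625 dBFS; +3 dB make-up → -8.625 dBFS.
Stage 3: -8.625 dBFS is 9.875 dB over -18.5 dBFS; at 20:1 that becomes 0.49375 dB over, giving -18.00625 dBFS; +3 dB make-up → -15.00625 dBFS.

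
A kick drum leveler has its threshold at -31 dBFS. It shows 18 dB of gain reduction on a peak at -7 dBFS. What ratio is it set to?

Input overshoot = -7 − (-31) = 24 dB.
Output overshoot = 24 − 18 = 6 dB.
Ratio = input overshoot / output overshoot = 24 / 6 = 4.

4:1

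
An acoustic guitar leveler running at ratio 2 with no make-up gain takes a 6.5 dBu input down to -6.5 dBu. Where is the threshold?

Let T be the threshold. Output overshoot = (input overshoot)/R, so -6.5 − T = (6.5 − T)/2.
2·(-6.5 − T) = 6.5 − T → 1·T = -13 − 6.5 = -19.5.
T = -19.5/1 = -19.5 dBu.

-19.5 dBu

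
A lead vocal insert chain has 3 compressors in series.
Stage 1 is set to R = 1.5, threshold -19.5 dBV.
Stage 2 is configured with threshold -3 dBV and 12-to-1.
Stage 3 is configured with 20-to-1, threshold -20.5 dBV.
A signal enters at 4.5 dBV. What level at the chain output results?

-19.65 dBV

Stage 1: overshoot 24 dB → 24/1.5 = 16 dB → -3.5 dBV.
Stage 2: -3.5 dBV is at or below the -3 dBV threshold — no compression; output -3.5 dBV.
Stage 3: overshoot 17 dB → 17/20 = 0.85 dB → -19.65 dBV.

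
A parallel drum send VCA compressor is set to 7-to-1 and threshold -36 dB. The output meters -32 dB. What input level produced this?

Post-compression overshoot = -32 − (-36) = 4 dB.
Before 7:1 compression the overshoot was 4 × 7 = 28 dB, so input = -36 + 28 = -8 dB.

-8 dB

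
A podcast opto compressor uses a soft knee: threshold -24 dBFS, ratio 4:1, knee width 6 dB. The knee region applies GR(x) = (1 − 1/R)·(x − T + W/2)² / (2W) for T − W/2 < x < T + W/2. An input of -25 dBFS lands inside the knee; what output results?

-25.25 dBFS

x − T + W/2 = -25 − (-24) + 3 = 2.
GR = (1 − 1/4) × 2² / 12 = 0.75 × 4 / 12 = 0.25 dB.
Output = -25 − 0.25 = -25.25 dBFS.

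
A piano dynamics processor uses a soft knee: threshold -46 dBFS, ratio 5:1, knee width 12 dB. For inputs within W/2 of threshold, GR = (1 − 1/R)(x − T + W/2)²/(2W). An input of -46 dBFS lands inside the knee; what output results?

x − T + W/2 = -46 − (-46) + 6 = 6.
GR = (1 − 1/5) × 6² / 24 = 0.8 × 36 / 24 = 1.2 dB.
Output = -46 − 1.2 = -47.2 dBFS.

-47.2 dBFS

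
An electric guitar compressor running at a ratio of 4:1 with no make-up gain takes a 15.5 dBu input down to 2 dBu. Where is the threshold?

-2.5 dBu

Input is 18 dB above T (since output overshoot × R = input overshoot: (2 − T)·4 = 15.5 − T gives T = -2.5 dBu).
Check: -2.5 + (15.5 − (-2.5))/4 = -2.5 + 4.5 = 2 dBu. ✓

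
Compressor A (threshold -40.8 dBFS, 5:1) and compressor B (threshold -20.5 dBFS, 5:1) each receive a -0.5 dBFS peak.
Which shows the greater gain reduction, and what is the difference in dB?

A: overshoot 40.3 dB → output overshoot 8.06 dB → GR 32.24 dB.
B: overshoot 20 dB → output overshoot 4 dB → GR 16 dB.
A reduces 16.24 dB more.

A, by 16.24 dB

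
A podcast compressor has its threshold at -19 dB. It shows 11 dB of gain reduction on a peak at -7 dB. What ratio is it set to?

Input overshoot = -7 − (-19) = 12 dB.
Output overshoot = 12 − 11 = 1 dB.
Ratio = input overshoot / output overshoot = 12 / 1 = 12.

12:1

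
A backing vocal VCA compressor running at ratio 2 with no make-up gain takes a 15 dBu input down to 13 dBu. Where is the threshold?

Let T be the threshold. Output overshoot = (input overshoot)/R, so 13 − T = (15 − T)/2.
2·(13 − T) = 15 − T → 1·T = 26 − 15 = 11.
T = 11/1 = 11 dBu.

11 dBu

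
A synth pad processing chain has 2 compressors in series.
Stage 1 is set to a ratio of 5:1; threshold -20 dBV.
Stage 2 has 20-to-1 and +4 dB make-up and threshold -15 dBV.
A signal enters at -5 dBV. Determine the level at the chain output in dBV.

-13 dBV

Stage 1: -5 dBV is 15 dB over -20 dBV; at 5:1 that becomes 3 dB over, giving -17 dBV.
Stage 2: -17 dBV ≤ -15 dBV, so stage 2 doesn't engage; make-up brings it to -13 dBV.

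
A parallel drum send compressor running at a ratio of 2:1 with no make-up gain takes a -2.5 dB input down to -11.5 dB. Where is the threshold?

Input is 18 dB above T (since output overshoot × R = input overshoot: (-11.5 − T)·2 = -2.5 − T gives T = -20.5 dB).
Check: -20.5 + (-2.5 − (-20.5))/2 = -20.5 + 9 = -11.5 dB. ✓

-20.5 dB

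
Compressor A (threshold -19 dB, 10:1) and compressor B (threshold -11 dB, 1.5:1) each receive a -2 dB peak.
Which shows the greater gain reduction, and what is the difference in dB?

A, by 12.3 dB

A: 17 dB over, compressed to 1.7 dB over, so 15.3 dB of GR.
B: 9 dB over, compressed to 6 dB over, so 3 dB of GR.
Difference: 12.3 dB in favour of A.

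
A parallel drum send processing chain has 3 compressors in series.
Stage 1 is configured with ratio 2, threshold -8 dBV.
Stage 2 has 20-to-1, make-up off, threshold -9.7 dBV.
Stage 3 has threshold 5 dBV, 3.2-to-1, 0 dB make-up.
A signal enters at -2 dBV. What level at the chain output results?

Stage 1: overshoot 6 dB → 6/2 = 3 dB → -5 dBV.
Stage 2: 4.7 dB above -9.7 dBV, reduced 20:1 to 0.235 dB above → -9.465 dBV.
Stage 3: -9.465 dBV is at or below the 5 dBV threshold — no compression; output -9.465 dBV.

-9.465 dBV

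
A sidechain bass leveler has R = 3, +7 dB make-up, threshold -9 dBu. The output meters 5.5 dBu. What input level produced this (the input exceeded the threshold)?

13.5 dBu

Stripping the +7 dB make-up gives -1.5 dBu at the gain stage.
The compressed level sits -1.5 − (-9) = 7.5 dB over threshold.
Before 3:1 compression the overshoot was 7.5 × 3 = 22.5 dB, so input = -9 + 22.5 = 13.5 dBu.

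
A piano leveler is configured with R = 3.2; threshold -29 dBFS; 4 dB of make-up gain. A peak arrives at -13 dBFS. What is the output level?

-20 dBFS

Overshoot: -13 − (-29) = 16 dB.
At 3.2:1 the overshoot is divided by 3.2, leaving 5 dB above threshold.
Output = -29 + 5 = -24 dBFS; make-up adds 4 dB, giving -20 dBFS.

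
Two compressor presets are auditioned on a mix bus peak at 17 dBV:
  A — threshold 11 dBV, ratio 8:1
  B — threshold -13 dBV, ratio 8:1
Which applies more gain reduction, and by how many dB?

A: 6 dB over, compressed to 0.75 dB over, so 5.25 dB of GR.
B: 30 dB over, compressed to 3.75 dB over, so 26.25 dB of GR.
B reduces 21 dB more.

B, by 21 dB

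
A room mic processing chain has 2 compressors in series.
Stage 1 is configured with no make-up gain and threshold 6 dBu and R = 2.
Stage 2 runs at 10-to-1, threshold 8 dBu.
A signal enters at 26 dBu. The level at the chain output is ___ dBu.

8.8 dBu

Stage 1: 26 dBu is 20 dB over 6 dBu; at 2:1 that becomes 10 dB over, giving 16 dBu.
Stage 2: 8 dB above 8 dBu, reduced 10:1 to 0.8 dB above → 8.8 dBu.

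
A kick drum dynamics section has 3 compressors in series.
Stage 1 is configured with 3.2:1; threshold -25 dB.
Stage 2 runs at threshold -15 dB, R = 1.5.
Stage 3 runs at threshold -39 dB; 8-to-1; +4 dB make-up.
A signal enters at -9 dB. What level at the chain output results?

-32.625 dB

Stage 1: -9 dB is 16 dB over -25 dB; at 3.2:1 that becomes 5 dB over, giving -20 dB.
Stage 2: -20 dB ≤ -15 dB, so stage 2 doesn't engage; output -20 dB.
Stage 3: 19 dB above -39 dB, reduced 8:1 to 2.375 dB above → -36.625 dB; +4 dB make-up → -32.625 dB.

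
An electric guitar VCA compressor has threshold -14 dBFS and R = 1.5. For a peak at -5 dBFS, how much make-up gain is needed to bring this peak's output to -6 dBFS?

Overshoot 9 dB → 9/1.5 = 6 dB after compression, so the compressed level is -14 + 6 = -8 dBFS.
Make-up = target − compressed = -6 − (-8) = 2 dB.

2 dB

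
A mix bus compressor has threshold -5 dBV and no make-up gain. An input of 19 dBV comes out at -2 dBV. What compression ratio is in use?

Input overshoot = 19 − (-5) = 24 dB; output overshoot = -2 − (-5) = 3 dB.
Ratio = 24 / 3 = 8.

8:1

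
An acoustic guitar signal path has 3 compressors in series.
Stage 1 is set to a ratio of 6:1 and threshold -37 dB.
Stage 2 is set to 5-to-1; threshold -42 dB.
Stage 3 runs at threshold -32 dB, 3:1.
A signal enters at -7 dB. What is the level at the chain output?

Stage 1: -7 dB is 30 dB over -37 dB; at 6:1 that becomes 5 dB over, giving -32 dB.
Stage 2: 10 dB above -42 dB, reduced 5:1 to 2 dB above → -40 dB.
Stage 3: below threshold (-40 ≤ -32); passes unchanged; output -40 dB.

-40 dB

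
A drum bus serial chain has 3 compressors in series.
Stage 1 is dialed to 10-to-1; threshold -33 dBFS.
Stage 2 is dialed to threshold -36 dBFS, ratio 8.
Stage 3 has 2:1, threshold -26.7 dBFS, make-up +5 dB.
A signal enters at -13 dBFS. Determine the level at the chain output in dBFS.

Stage 1: 20 dB above -33 dBFS, reduced 10:1 to 2 dB above → -31 dBFS.
Stage 2: 5 dB above -36 dBFS, reduced 8:1 to 0.625 dB above → -35.375 dBFS.
Stage 3: -35.375 dBFS is at or below the -26.7 dBFS threshold — no compression; make-up brings it to -30.375 dBFS.

-30.375 dBFS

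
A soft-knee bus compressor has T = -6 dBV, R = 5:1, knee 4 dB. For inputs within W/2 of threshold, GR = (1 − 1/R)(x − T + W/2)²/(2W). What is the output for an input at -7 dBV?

x − T + W/2 = -7 − (-6) + 2 = 1.
GR = (1 − 1/5) × 1² / 8 = 0.8 × 1 / 8 = 0.1 dB.
Output = -7 − 0.1 = -7.1 dBV.

-7.1 dBV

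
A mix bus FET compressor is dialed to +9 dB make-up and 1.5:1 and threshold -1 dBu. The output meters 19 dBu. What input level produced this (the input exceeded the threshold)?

15.5 dBu

Before make-up, the level was 19 − 9 = 10 dBu.
That's 11 dB above the -1 dBu threshold.
Undo the ratio: input overshoot = 11 × 1.5 = 16.5 dB, giving input = 15.5 dBu.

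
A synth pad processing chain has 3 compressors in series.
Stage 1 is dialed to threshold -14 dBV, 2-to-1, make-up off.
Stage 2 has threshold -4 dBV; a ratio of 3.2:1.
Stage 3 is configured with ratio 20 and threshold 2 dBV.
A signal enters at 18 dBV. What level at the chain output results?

Stage 1: 18 dBV is 32 dB over -14 dBV; at 2:1 that becomes 16 dB over, giving 2 dBV.
Stage 2: 2 dBV is 6 dB over -4 dBV; at 3.2:1 that becomes 1.875 dB over, giving -2.125 dBV.
Stage 3: below threshold (-2.125 ≤ 2); passes unchanged; output -2.125 dBV.

-2.125 dBV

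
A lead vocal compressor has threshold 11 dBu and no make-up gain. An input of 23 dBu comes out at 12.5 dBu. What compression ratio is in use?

Input overshoot = 23 − 11 = 12 dB; output overshoot = 12.5 − 11 = 1.5 dB.
Ratio = 12 / 1.5 = 8.

8:1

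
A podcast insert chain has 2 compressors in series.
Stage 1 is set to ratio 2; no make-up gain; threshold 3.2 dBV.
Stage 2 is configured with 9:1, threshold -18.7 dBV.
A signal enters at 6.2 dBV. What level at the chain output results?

-16.1 dBV

Stage 1: overshoot 3 dB → 3/2 = 1.5 dB → 4.7 dBV.
Stage 2: 4.7 dBV is 23.4 dB over -18.7 dBV; at 9:1 that becomes 2.6 dB over, giving -16.1 dBV.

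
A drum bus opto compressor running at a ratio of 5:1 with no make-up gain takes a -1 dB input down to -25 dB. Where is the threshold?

-31 dB

Let T be the threshold. Output overshoot = (input overshoot)/R, so -25 − T = (-1 − T)/5.
5·(-25 − T) = -1 − T → 4·T = -125 − (-1) = -124.
T = -124/4 = -31 dB.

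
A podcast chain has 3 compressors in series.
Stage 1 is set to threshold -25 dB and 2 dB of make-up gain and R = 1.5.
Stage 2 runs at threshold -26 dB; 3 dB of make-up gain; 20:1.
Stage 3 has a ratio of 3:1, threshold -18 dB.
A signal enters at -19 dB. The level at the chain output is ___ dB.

-22.65 dB

Stage 1: overshoot 6 dB → 6/1.5 = 4 dB → -21 dB; +2 dB make-up → -19 dB.
Stage 2: 7 dB above -26 dB, reduced 20:1 to 0.35 dB above → -25.65 dB; +3 dB make-up → -22.65 dB.
Stage 3: below threshold (-22.65 ≤ -18); passes unchanged; output -22.65 dB.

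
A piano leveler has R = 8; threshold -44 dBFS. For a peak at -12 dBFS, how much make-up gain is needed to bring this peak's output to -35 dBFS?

5 dB

Without make-up, output = threshold + overshoot/8 = -44 + 4 = -40 dBFS.
Gap to target: 5 dB.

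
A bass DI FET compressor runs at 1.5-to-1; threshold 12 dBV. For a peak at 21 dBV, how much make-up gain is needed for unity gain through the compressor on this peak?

3 dB

The peak compresses to 12 + 9/1.5 = 18 dBV.
To reach 21 dBV requires 21 − 18 = 3 dB of make-up.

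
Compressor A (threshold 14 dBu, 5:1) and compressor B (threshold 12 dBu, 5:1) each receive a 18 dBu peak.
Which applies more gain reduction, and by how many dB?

B, by 1.6 dB

A: 4 dB over, compressed to 0.8 dB over, so 3.2 dB of GR.
B: 6 dB over, compressed to 1.2 dB over, so 4.8 dB of GR.
B reduces 1.6 dB more.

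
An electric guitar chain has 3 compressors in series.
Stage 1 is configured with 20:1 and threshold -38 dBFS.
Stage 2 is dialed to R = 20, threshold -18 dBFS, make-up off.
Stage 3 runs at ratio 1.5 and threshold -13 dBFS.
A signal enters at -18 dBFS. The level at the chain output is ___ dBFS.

-37 dBFS

Stage 1: overshoot 20 dB → 20/20 = 1 dB → -37 dBFS.
Stage 2: -37 dBFS is at or below the -18 dBFS threshold — no compression; output -37 dBFS.
Stage 3: below threshold (-37 ≤ -13); passes unchanged; output -37 dBFS.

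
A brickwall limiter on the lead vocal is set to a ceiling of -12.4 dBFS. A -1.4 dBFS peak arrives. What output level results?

A brickwall limiter is an ∞:1 compressor: any input above the ceiling is clamped to -12.4 dBFS.

-12.4 dBFS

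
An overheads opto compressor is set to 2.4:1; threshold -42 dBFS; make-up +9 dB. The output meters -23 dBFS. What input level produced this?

-18 dBFS

Stripping the +9 dB make-up gives -32 dBFS at the gain stage.
The compressed level sits -32 − (-42) = 10 dB over threshold.
Undo the ratio: input overshoot = 10 × 2.4 = 24 dB, giving input = -18 dBFS.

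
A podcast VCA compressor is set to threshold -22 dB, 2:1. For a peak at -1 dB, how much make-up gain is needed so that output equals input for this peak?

10.5 dB

Overshoot 21 dB → 21/2 = 10.5 dB after compression, so the compressed level is -22 + 10.5 = -11.5 dB.
Make-up = target − compressed = -1 − (-11.5) = 10.5 dB.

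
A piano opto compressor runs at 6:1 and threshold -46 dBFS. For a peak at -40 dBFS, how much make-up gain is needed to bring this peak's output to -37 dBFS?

8 dB

The peak compresses to -46 + 6/6 = -45 dBFS.
To reach -37 dBFS requires -37 − (-45) = 8 dB of make-up.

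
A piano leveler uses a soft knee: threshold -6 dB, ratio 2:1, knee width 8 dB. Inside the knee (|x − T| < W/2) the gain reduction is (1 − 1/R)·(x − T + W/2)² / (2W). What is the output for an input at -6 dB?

x − T + W/2 = -6 − (-6) + 4 = 4.
GR = (1 − 1/2) × 4² / 16 = 0.5 × 16 / 16 = 0.5 dB.
Output = -6 − 0.5 = -6.5 dB.

-6.5 dB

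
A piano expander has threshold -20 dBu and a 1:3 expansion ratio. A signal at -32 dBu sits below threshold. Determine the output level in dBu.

Undershoot = (-20) − (-32) = 12 dB.
At 1:3, that expands to 36 dB under threshold.
Output = -20 − 36 = -56 dBu.

-56 dBu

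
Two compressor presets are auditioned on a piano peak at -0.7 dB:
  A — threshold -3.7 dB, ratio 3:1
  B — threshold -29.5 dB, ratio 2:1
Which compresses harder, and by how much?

B, by 12.4 dB

A: overshoot 3 dB → output overshoot 1 dB → GR 2 dB.
B: overshoot 28.8 dB → output overshoot 14.4 dB → GR 14.4 dB.
Difference: 12.4 dB in favour of B.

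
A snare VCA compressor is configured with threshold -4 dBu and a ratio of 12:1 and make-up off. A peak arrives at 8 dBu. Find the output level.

-3 dBu

8 dBu sits 12 dB over threshold.
At 12:1 the overshoot is divided by 12, leaving 1 dB above threshold.
So the level is -4 + 1 = -3 dBu.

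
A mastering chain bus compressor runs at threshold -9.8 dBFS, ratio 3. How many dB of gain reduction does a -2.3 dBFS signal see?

5 dB

-2.3 dBFS exceeds the threshold by 7.5 dB.
A 3:1 ratio leaves 2.5 dB of that excess.
GR = overshoot in − overshoot out = 7.5 − 2.5 = 5 dB.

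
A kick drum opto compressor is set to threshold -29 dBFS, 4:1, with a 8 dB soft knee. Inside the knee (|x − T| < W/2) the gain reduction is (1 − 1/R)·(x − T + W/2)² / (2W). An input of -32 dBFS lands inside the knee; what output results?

x − T + W/2 = -32 − (-29) + 4 = 1.
GR = (1 − 1/4) × 1² / 16 = 0.75 × 1 / 16 = 0.046875 dB.
Output = -32 − 0.046875 = -32.046875 dBFS.

-32.046875 dBFS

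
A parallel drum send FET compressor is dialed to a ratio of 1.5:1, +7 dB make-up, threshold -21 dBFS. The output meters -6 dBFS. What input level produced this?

Remove make-up: -6 − 7 = -13 dBFS.
That's 8 dB above the -21 dBFS threshold.
Input overshoot = R × output overshoot = 12 dB → input = -21 + 12 = -9 dBFS.

-9 dBFS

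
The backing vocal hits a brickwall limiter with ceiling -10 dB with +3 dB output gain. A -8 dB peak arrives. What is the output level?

At ∞:1, everything above -10 dB is held at the ceiling.
Output gain then adds 3 dB: -10 + 3 = -7 dB.

-7 dB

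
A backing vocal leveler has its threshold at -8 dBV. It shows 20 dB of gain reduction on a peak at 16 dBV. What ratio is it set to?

Input overshoot = 16 − (-8) = 24 dB.
Output overshoot = 24 − 20 = 4 dB.
Ratio = input overshoot / output overshoot = 24 / 4 = 6.

6:1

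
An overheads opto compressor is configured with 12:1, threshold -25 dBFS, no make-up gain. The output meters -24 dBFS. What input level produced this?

-13 dBFS

The compressed level sits -24 − (-25) = 1 dB over threshold.
Input overshoot = R × output overshoot = 12 dB → input = -25 + 12 = -13 dBFS.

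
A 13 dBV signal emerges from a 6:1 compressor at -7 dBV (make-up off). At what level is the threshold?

-11 dBV

Gain reduction = 13 − (-7) = 20 dB; output overshoot = GR / (R − 1) = 20 / 5 = 4 dB.
Threshold = output − output overshoot = -7 − 4 = -11 dBV.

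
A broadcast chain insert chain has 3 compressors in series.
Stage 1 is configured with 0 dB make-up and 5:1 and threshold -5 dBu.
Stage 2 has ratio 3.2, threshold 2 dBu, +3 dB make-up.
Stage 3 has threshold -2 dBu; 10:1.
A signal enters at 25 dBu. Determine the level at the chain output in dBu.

-1.4 dBu

Stage 1: overshoot 30 dB → 30/5 = 6 dB → 1 dBu.
Stage 2: 1 dBu ≤ 2 dBu, so stage 2 doesn't engage; make-up brings it to 4 dBu.
Stage 3: overshoot 6 dB → 6/10 = 0.6 dB → -1.4 dBu.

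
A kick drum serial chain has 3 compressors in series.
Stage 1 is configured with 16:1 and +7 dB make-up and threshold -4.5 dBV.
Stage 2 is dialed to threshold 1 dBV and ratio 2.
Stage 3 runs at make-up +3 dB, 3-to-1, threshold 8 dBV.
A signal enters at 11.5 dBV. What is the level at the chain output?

Stage 1: 11.5 dBV is 16 dB over -4.5 dBV; at 16:1 that becomes 1 dB over, giving -3.5 dBV; +7 dB make-up → 3.5 dBV.
Stage 2: overshoot 2.5 dB → 2.5/2 = 1.25 dB → 2.25 dBV.
Stage 3: below threshold (2.25 ≤ 8); passes unchanged; make-up brings it to 5.25 dBV.

5.25 dBV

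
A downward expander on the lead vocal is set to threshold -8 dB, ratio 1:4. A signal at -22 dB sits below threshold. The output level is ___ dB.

Undershoot = (-8) − (-22) = 14 dB.
At 1:4, that expands to 56 dB under threshold.
Output = -8 − 56 = -64 dB.

-64 dB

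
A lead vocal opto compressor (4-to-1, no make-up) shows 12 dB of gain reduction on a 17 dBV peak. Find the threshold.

Gain reduction = 17 − 5 = 12 dB; output overshoot = GR / (R − 1) = 12 / 3 = 4 dB.
Threshold = output − output overshoot = 5 − 4 = 1 dBV.

1 dBV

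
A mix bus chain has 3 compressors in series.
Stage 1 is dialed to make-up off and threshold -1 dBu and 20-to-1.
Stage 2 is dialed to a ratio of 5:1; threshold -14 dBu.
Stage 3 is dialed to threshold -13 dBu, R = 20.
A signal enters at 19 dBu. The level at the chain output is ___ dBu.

Stage 1: 19 dBu is 20 dB over -1 dBu; at 20:1 that becomes 1 dB over, giving 0 dBu.
Stage 2: overshoot 14 dB → 14/5 = 2.8 dB → -11.2 dBu.
Stage 3: overshoot 1.8 dB → 1.8/20 = 0.09 dB → -12.91 dBu.

-12.91 dBu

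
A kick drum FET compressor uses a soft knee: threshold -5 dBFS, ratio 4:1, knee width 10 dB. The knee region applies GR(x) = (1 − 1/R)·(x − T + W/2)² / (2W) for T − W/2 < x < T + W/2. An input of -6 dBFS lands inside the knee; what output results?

-6.6 dBFS

x − T + W/2 = -6 − (-5) + 5 = 4.
GR = (1 − 1/4) × 4² / 20 = 0.75 × 16 / 20 = 0.6 dB.
Output = -6 − 0.6 = -6.6 dBFS.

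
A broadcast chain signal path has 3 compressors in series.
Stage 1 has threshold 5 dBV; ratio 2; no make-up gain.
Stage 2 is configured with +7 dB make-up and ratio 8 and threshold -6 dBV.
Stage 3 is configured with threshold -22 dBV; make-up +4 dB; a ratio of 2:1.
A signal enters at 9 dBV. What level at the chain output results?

-5.6875 dBV

Stage 1: 4 dB above 5 dBV, reduced 2:1 to 2 dB above → 7 dBV.
Stage 2: 7 dBV is 13 dB over -6 dBV; at 8:1 that becomes 1.625 dB over, giving -4.375 dBV; +7 dB make-up → 2.625 dBV.
Stage 3: 24.625 dB above -22 dBV, reduced 2:1 to 12.3125 dB above → -9.6875 dBV; +4 dB make-up → -5.6875 dBV.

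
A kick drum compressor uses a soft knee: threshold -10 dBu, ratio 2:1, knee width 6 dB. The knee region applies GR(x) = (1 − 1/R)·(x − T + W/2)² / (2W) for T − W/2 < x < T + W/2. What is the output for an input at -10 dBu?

x − T + W/2 = -10 − (-10) + 3 = 3.
GR = (1 − 1/2) × 3² / 12 = 0.5 × 9 / 12 = 0.375 dB.
Output = -10 − 0.375 = -10.375 dBu.

-10.375 dBu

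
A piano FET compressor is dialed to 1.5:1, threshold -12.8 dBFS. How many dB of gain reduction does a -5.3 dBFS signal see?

2.5 dB

-5.3 dBFS exceeds the threshold by 7.5 dB.
At 1.5:1, output sits 7.5/1.5 = 5 dB above threshold.
GR = overshoot in − overshoot out = 7.5 − 5 = 2.5 dB.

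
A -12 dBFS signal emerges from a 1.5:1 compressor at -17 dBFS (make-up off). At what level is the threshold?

-27 dBFS

Input is 15 dB above T (since output overshoot × R = input overshoot: (-17 − T)·1.5 = -12 − T gives T = -27 dBFS).
Check: -27 + (-12 − (-27))/1.5 = -27 + 10 = -17 dBFS. ✓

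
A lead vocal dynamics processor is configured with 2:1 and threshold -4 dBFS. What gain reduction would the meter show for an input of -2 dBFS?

-2 dBFS exceeds the threshold by 2 dB.
A 2:1 ratio leaves 1 dB of that excess.
Gain reduction = 2 − 1 = 1 dB.

1 dB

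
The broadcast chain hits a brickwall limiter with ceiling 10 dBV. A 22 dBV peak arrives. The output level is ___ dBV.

10 dBV

A brickwall limiter is an ∞:1 compressor: any input above the ceiling is clamped to 10 dBV.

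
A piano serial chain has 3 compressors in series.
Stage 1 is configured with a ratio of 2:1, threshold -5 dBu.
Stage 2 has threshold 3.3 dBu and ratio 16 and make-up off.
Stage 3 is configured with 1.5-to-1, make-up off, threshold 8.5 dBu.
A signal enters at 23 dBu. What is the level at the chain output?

Stage 1: 23 dBu is 28 dB over -5 dBu; at 2:1 that becomes 14 dB over, giving 9 dBu.
Stage 2: 5.7 dB above 3.3 dBu, reduced 16:1 to 0.35625 dB above → 3.65625 dBu.
Stage 3: 3.65625 dBu ≤ 8.5 dBu, so stage 3 doesn't engage; output 3.65625 dBu.

3.65625 dBu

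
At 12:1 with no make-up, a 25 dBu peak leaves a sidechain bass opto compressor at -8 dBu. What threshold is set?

Let T be the threshold. Output overshoot = (input overshoot)/R, so -8 − T = (25 − T)/12.
12·(-8 − T) = 25 − T → 11·T = -96 − 25 = -121.
T = -121/11 = -11 dBu.

-11 dBu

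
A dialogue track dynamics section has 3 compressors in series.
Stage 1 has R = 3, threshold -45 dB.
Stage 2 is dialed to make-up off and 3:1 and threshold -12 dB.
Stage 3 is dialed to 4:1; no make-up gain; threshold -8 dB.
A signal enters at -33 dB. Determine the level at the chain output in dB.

Stage 1: overshoot 12 dB → 12/3 = 4 dB → -41 dB.
Stage 2: below threshold (-41 ≤ -12); passes unchanged; output -41 dB.
Stage 3: below threshold (-41 ≤ -8); passes unchanged; output -41 dB.

-41 dB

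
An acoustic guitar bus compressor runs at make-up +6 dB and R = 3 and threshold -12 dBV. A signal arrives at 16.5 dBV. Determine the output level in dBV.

Overshoot: 16.5 − (-12) = 28.5 dB.
The 28.5 dB excess becomes 9.5 dB after 3:1 reduction.
That puts the output at -2.5 dBV; make-up adds 6 dB, giving 3.5 dBV.

3.5 dBV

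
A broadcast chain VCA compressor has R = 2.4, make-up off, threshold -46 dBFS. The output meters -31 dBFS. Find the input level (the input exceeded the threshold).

The compressed level sits -31 − (-46) = 15 dB over threshold.
Undo the ratio: input overshoot = 15 × 2.4 = 36 dB, giving input = -10 dBFS.

-10 dBFS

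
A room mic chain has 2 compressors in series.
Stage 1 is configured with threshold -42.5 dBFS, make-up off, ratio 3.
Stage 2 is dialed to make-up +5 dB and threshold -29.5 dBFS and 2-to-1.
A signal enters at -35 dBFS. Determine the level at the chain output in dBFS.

Stage 1: 7.5 dB above -42.5 dBFS, reduced 3:1 to 2.5 dB above → -40 dBFS.
Stage 2: below threshold (-40 ≤ -29.5); passes unchanged; make-up brings it to -35 dBFS.

-35 dBFS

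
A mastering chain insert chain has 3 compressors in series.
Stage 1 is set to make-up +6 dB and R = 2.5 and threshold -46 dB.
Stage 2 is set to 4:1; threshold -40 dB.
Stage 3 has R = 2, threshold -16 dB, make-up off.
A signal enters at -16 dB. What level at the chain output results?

-37 dB

Stage 1: overshoot 30 dB → 30/2.5 = 12 dB → -34 dB; +6 dB make-up → -28 dB.
Stage 2: -28 dB is 12 dB over -40 dB; at 4:1 that becomes 3 dB over, giving -37 dB.
Stage 3: -37 dB ≤ -16 dB, so stage 3 doesn't engage; output -37 dB.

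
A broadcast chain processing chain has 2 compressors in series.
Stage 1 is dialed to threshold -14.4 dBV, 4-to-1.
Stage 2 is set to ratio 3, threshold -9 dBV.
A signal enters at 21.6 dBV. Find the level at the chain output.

-7.8 dBV

Stage 1: 21.6 dBV is 36 dB over -14.4 dBV; at 4:1 that becomes 9 dB over, giving -5.4 dBV.
Stage 2: -5.4 dBV is 3.6 dB over -9 dBV; at 3:1 that becomes 1.2 dB over, giving -7.8 dBV.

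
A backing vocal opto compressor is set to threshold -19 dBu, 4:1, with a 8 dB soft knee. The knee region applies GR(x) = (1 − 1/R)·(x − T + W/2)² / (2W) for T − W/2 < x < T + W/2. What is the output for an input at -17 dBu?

-18.6875 dBu

x − T + W/2 = -17 − (-19) + 4 = 6.
GR = (1 − 1/4) × 6² / 16 = 0.75 × 36 / 16 = 1.6875 dB.
Output = -17 − 1.6875 = -18.6875 dBu.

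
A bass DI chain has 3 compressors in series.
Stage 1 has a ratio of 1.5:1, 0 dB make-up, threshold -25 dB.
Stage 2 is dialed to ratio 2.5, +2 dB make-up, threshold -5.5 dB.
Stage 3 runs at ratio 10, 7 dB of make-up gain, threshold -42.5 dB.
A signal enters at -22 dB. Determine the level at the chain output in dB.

Stage 1: 3 dB above -25 dB, reduced 1.5:1 to 2 dB above → -23 dB.
Stage 2: -23 dB is at or below the -5.5 dB threshold — no compression; make-up brings it to -21 dB.
Stage 3: overshoot 21.5 dB → 21.5/10 = 2.15 dB → -40.35 dB; +7 dB make-up → -33.35 dB.

-33.35 dB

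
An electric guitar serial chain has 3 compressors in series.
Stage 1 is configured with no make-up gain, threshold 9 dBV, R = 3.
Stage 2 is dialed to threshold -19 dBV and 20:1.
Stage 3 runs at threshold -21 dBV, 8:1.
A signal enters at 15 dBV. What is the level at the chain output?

Stage 1: 15 dBV is 6 dB over 9 dBV; at 3:1 that becomes 2 dB over, giving 11 dBV.
Stage 2: overshoot 30 dB → 30/20 = 1.5 dB → -17.5 dBV.
Stage 3: 3.5 dB above -21 dBV, reduced 8:1 to 0.4375 dB above → -20.5625 dBV.

-20.5625 dBV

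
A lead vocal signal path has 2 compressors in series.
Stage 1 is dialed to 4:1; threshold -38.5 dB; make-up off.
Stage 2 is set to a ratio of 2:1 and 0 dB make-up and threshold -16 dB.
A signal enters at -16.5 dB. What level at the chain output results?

-33 dB

Stage 1: 22 dB above -38.5 dB, reduced 4:1 to 5.5 dB above → -33 dB.
Stage 2: -33 dB is at or below the -16 dB threshold — no compression; output -33 dB.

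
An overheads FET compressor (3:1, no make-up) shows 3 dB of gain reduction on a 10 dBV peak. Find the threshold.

5.5 dBV

Input is 4.5 dB above T (since output overshoot × R = input overshoot: (7 − T)·3 = 10 − T gives T = 5.5 dBV).
Check: 5.5 + (10 − 5.5)/3 = 5.5 + 1.5 = 7 dBV. ✓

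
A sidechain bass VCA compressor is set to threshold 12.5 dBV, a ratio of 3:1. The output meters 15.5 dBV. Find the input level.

21.5 dBV

That's 3 dB above the 12.5 dBV threshold.
Input overshoot = R × output overshoot = 9 dB → input = 12.5 + 9 = 21.5 dBV.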